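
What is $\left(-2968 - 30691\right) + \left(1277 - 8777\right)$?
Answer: $-41159$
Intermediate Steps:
$\left(-2968 - 30691\right) + \left(1277 - 8777\right) = -33659 + \left(1277 - 8777\right) = -33659 - 7500 = -41159$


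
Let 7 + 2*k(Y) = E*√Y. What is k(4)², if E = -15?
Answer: 1369/4 ≈ 342.25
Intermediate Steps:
k(Y) = -7/2 - 15*√Y/2 (k(Y) = -7/2 + (-15*√Y)/2 = -7/2 - 15*√Y/2)
k(4)² = (-7/2 - 15*√4/2)² = (-7/2 - 15/2*2)² = (-7/2 - 15)² = (-37/2)² = 1369/4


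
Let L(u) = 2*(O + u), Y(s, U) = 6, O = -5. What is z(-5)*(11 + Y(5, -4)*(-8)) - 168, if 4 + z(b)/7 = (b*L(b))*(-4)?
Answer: 104468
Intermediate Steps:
L(u) = -10 + 2*u (L(u) = 2*(-5 + u) = -10 + 2*u)
z(b) = -28 - 28*b*(-10 + 2*b) (z(b) = -28 + 7*((b*(-10 + 2*b))*(-4)) = -28 + 7*(-4*b*(-10 + 2*b)) = -28 - 28*b*(-10 + 2*b))
z(-5)*(11 + Y(5, -4)*(-8)) - 168 = (-28 - 56*(-5)**2 + 280*(-5))*(11 + 6*(-8)) - 168 = (-28 - 56*25 - 1400)*(11 - 48) - 168 = (-28 - 1400 - 1400)*(-37) - 168 = -2828*(-37) - 168 = 104636 - 168 = 104468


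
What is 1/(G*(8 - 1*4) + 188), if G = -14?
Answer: 1/132 ≈ 0.0075758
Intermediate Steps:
1/(G*(8 - 1*4) + 188) = 1/(-14*(8 - 1*4) + 188) = 1/(-14*(8 - 4) + 188) = 1/(-14*4 + 188) = 1/(-56 + 188) = 1/132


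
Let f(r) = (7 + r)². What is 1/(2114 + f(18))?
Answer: 1/2739 ≈ 0.00036510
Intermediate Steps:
1/(2114 + f(18)) = 1/(2114 + (7 + 18)²) = 1/(2114 + 25²) = 1/(2114 + 625) = 1/2739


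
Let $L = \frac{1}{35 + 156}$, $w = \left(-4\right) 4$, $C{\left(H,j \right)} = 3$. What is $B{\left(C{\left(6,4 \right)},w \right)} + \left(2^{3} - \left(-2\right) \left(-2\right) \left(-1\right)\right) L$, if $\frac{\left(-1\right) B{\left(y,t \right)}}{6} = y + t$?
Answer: $\frac{14910}{191} \approx 78.063$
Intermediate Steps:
$w = -16$
$L = \frac{1}{191} \approx 0.0052356$
$B{\left(y,t \right)} = - 6 t - 6 y$ ($B{\left(y,t \right)} = - 6 \left(y + t\right) = - 6 \left(t + y\right) = - 6 t - 6 y$)
$B{\left(C{\left(6,4 \right)},w \right)} + \left(2^{3} - \left(-2\right) \left(-2\right) \left(-1\right)\right) L = \left(\left(-6\right) \left(-16\right) - 18\right) + \left(2^{3} - \left(-2\right) \left(-2\right) \left(-1\right)\right) \frac{1}{191} = \left(96 - 18\right) + \left(8 - 4 \left(-1\right)\right) \frac{1}{191} = 78 + \left(8 - -4\right) \frac{1}{191} = 78 + \left(8 + 4\right) \frac{1}{191} = 78 + 12 \cdot \frac{1}{191} = 78 + \frac{12}{191} = \frac{14910}{191}$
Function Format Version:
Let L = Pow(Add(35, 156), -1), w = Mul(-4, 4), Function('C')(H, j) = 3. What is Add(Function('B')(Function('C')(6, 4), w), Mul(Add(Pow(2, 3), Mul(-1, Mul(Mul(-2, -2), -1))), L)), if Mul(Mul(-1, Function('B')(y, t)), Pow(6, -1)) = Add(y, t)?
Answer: Rational(14910, 191) ≈ 78.063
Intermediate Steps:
w = -16
L = Rational(1, 191) (L = Pow(191, -1) = Rational(1, 191) ≈ 0.0052356)
Function('B')(y, t) = Add(Mul(-6, t), Mul(-6, y)) (Function('B')(y, t) = Mul(-6, Add(y, t)) = Mul(-6, Add(t, y)) = Add(Mul(-6, t), Mul(-6, y)))
Add(Function('B')(Function('C')(6, 4), w), Mul(Add(Pow(2, 3), Mul(-1, Mul(Mul(-2, -2), -1))), L)) = Add(Add(Mul(-6, -16), Mul(-6, 3)), Mul(Add(Pow(2, 3), Mul(-1, Mul(Mul(-2, -2), -1))), Rational(1, 191))) = Add(Add(96, -18), Mul(Add(8, Mul(-1, Mul(4, -1))), Rational(1, 191))) = Add(78, Mul(Add(8, Mul(-1, -4)), Rational(1, 191))) = Add(78, Mul(Add(8, 4), Rational(1, 191))) = Add(78, Mul(12, Rational(1, 191))) = Add(78, Rational(12, 191)) = Rational(14910, 191)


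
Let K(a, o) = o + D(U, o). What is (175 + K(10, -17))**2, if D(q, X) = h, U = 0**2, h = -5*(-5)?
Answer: 33489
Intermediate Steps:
h = 25
U = 0
D(q, X) = 25
K(a, o) = 25 + o (K(a, o) = o + 25 = 25 + o)
(175 + K(10, -17))**2 = (175 + (25 - 17))**2 = (175 + 8)**2 = 183**2 = 33489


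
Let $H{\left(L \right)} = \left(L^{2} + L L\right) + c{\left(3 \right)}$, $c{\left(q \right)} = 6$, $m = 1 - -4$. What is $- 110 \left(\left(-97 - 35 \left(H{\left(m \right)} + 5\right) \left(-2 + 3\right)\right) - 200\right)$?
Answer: $267520$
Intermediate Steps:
$m = 5$ ($m = 1 + 4 = 5$)
$H{\left(L \right)} = 6 + 2 L^{2}$ ($H{\left(L \right)} = \left(L^{2} + L L\right) + 6 = \left(L^{2} + L^{2}\right) + 6 = 2 L^{2} + 6 = 6 + 2 L^{2}$)
$- 110 \left(\left(-97 - 35 \left(H{\left(m \right)} + 5\right) \left(-2 + 3\right)\right) - 200\right) = - 110 \left(\left(-97 - 35 \left(\left(6 + 2 \cdot 5^{2}\right) + 5\right) \left(-2 + 3\right)\right) - 200\right) = - 110 \left(\left(-97 - 35 \left(\left(6 + 2 \cdot 25\right) + 5\right) 1\right) - 200\right) = - 110 \left(\left(-97 - 35 \left(\left(6 + 50\right) + 5\right) 1\right) - 200\right) = - 110 \left(\left(-97 - 35 \left(56 + 5\right) 1\right) - 200\right) = - 110 \left(\left(-97 - 35 \cdot 61 \cdot 1\right) - 200\right) = - 110 \left(\left(-97 - 2135\right) - 200\right) = - 110 \left(-2232 - 200\right) = \left(-110\right) \left(-2432\right) = 267520$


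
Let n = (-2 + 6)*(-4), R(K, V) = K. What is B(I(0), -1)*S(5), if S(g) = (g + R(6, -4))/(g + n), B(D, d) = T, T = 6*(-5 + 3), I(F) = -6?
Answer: 12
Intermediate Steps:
n = -16 (n = 4*(-4) = -16)
T = -12 (T = 6*(-2) = -12)
B(D, d) = -12
S(g) = (6 + g)/(-16 + g) (S(g) = (g + 6)/(g - 16) = (6 + g)/(-16 + g))
B(I(0), -1)*S(5) = -12*(6 + 5)/(-16 + 5) = -12*11/(-11) = -(-12)*11/11 = -12*(-1) = 12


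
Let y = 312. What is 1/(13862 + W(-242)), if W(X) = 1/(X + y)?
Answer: 70/970341 ≈ 7.2140e-5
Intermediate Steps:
W(X) = 1/(312 + X) (W(X) = 1/(X + 312) = 1/(312 + X))
1/(13862 + W(-242)) = 1/(13862 + 1/(312 - 242)) = 1/(13862 + 1/70) = 1/(970341/70) = 70/970341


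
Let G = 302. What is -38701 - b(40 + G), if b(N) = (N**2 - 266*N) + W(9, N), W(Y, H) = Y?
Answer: -64702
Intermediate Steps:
b(N) = 9 + N**2 - 266*N (b(N) = (N**2 - 266*N) + 9 = 9 + N**2 - 266*N)
-38701 - b(40 + G) = -38701 - (9 + (40 + 302)**2 - 266*(40 + 302)) = -38701 - (9 + 342**2 - 266*342) = -38701 - (9 + 116964 - 90972) = -38701 - 1*26001 = -38701 - 26001 = -64702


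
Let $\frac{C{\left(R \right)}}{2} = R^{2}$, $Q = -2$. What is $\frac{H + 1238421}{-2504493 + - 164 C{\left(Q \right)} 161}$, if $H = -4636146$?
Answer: $\frac{135909}{108629} \approx 1.2511$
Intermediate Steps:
$C{\left(R \right)} = 2 R^{2}$
$\frac{H + 1238421}{-2504493 + - 164 C{\left(Q \right)} 161} = \frac{-4636146 + 1238421}{-2504493 + - 164 \cdot 2 \left(-2\right)^{2} \cdot 161} = - \frac{3397725}{-2504493 + - 164 \cdot 2 \cdot 4 \cdot 161} = - \frac{3397725}{-2504493 + \left(-164\right) 8 \cdot 161} = - \frac{3397725}{-2504493 - 211232} = - \frac{3397725}{-2715725} = \left(-3397725\right) \left(- \frac{1}{2715725}\right) = \frac{135909}{108629}$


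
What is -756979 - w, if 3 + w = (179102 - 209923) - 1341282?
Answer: 615127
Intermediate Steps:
w = -1372106 (w = -3 + ((179102 - 209923) - 1341282) = -3 + (-30821 - 1341282) = -3 - 1372103 = -1372106)
-756979 - w = -756979 - 1*(-1372106) = -756979 + 1372106 = 615127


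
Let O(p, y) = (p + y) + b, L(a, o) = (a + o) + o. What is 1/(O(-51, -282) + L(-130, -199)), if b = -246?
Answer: -1/1107 ≈ -0.00090334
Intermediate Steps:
L(a, o) = a + 2*o
O(p, y) = -246 + p + y (O(p, y) = (p + y) - 246 = -246 + p + y)
1/(O(-51, -282) + L(-130, -199)) = 1/((-246 - 51 - 282) + (-130 + 2*(-199))) = 1/(-579 + (-130 - 398)) = 1/(-579 - 528) = 1/(-1107) = -1/1107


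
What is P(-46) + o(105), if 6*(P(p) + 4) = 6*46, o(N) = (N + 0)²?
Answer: 11067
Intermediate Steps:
o(N) = N²
P(p) = 42 (P(p) = -4 + (6*46)/6 = -4 + (⅙)*276 = -4 + 46 = 42)
P(-46) + o(105) = 42 + 105² = 42 + 11025 = 11067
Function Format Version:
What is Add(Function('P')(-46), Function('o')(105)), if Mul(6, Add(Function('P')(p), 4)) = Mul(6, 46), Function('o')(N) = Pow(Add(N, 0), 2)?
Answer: 11067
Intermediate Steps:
Function('o')(N) = Pow(N, 2)
Function('P')(p) = 42 (Function('P')(p) = Add(-4, Mul(Rational(1, 6), Mul(6, 46))) = Add(-4, Mul(Rational(1, 6), 276)) = Add(-4, 46) = 42)
Add(Function('P')(-46), Function('o')(105)) = Add(42, Pow(105, 2)) = Add(42, 11025) = 11067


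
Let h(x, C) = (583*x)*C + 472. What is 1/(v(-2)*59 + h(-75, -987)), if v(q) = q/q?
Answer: 1/43157106 ≈ 2.3171e-8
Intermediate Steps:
v(q) = 1
h(x, C) = 472 + 583*C*x (h(x, C) = 583*C*x + 472 = 472 + 583*C*x)
1/(v(-2)*59 + h(-75, -987)) = 1/(1*59 + (472 + 583*(-987)*(-75))) = 1/(59 + (472 + 43156575)) = 1/(59 + 43157047) = 1/43157106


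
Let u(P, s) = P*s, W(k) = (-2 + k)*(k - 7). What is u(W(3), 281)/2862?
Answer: -562/1431 ≈ -0.39273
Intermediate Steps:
W(k) = (-7 + k)*(-2 + k) (W(k) = (-2 + k)*(-7 + k) = (-7 + k)*(-2 + k))
u(W(3), 281)/2862 = ((14 + 3² - 9*3)*281)/2862 = ((14 + 9 - 27)*281)*(1/2862) = -4*281*(1/2862) = -1124*1/2862 = -562/1431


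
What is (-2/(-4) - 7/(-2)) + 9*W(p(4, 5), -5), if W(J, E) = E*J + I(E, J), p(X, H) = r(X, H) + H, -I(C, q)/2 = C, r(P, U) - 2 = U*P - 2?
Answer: -1031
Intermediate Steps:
r(P, U) = P*U (r(P, U) = 2 + (U*P - 2) = 2 + (P*U - 2) = 2 + (-2 + P*U) = P*U)
I(C, q) = -2*C
p(X, H) = H + H*X (p(X, H) = X*H + H = H*X + H = H + H*X)
W(J, E) = -2*E + E*J (W(J, E) = E*J - 2*E = -2*E + E*J)
(-2/(-4) - 7/(-2)) + 9*W(p(4, 5), -5) = (-2/(-4) - 7/(-2)) + 9*(-5*(-2 + 5*(1 + 4))) = (-2*(-¼) - 7*(-½)) + 9*(-5*(-2 + 5*5)) = (½ + 7/2) + 9*(-5*(-2 + 25)) = 4 + 9*(-5*23) = 4 + 9*(-115) = 4 - 1035 = -1031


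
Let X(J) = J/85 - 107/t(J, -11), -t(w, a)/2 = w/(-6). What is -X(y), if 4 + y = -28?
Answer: -26261/2720 ≈ -9.6548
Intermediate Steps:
y = -32 (y = -4 - 28 = -32)
t(w, a) = w/3 (t(w, a) = -2*w/(-6) = -2*w*(-1)/6 = -(-1)*w/3 = w/3)
X(J) = -321/J + J/85 (X(J) = J/85 - 107*3/J = J*(1/85) - 321/J = J/85 - 321/J = -321/J + J/85)
-X(y) = -(-321/(-32) + (1/85)*(-32)) = -(-321*(-1/32) - 32/85) = -(321/32 - 32/85) = -1*26261/2720 = -26261/2720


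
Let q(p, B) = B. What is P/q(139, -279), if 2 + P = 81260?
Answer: -27086/93 ≈ -291.25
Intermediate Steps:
P = 81258 (P = -2 + 81260 = 81258)
P/q(139, -279) = 81258/(-279) = 81258*(-1/279) = -27086/93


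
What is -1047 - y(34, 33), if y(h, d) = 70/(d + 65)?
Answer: -7334/7 ≈ -1047.7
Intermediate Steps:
y(h, d) = 70/(65 + d)
-1047 - y(34, 33) = -1047 - 70/(65 + 33) = -1047 - 70/98 = -1047 - 1*5/7 = -1047 - 5/7 = -7334/7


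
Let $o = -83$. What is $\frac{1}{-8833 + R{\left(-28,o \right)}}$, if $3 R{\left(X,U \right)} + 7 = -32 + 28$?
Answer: $- \frac{3}{26510} \approx -0.00011316$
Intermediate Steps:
$R{\left(X,U \right)} = - \frac{11}{3}$ ($R{\left(X,U \right)} = - \frac{7}{3} + \frac{-32 + 28}{3} = - \frac{7}{3} + \frac{1}{3} \left(-4\right) = - \frac{7}{3} - \frac{4}{3} = - \frac{11}{3}$)
$\frac{1}{-8833 + R{\left(-28,o \right)}} = \frac{1}{-8833 - \frac{11}{3}} = \frac{1}{- \frac{26510}{3}} = - \frac{3}{26510}$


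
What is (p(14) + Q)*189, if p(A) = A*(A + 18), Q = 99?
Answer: 103383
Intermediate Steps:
p(A) = A*(18 + A)
(p(14) + Q)*189 = (14*(18 + 14) + 99)*189 = (14*32 + 99)*189 = (448 + 99)*189 = 547*189 = 103383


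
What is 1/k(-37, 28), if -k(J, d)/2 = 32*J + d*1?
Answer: 1/2312 ≈ 0.00043253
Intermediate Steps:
k(J, d) = -64*J - 2*d (k(J, d) = -2*(32*J + d*1) = -2*(32*J + d) = -2*(d + 32*J) = -64*J - 2*d)
1/k(-37, 28) = 1/(-64*(-37) - 2*28) = 1/(2368 - 56) = 1/2312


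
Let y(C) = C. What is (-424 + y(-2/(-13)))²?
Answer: 30360100/169 ≈ 1.7965e+5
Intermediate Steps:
(-424 + y(-2/(-13)))² = (-424 - 2/(-13))² = (-424 - 2*(-1/13))² = (-424 + 2/13)² = (-5510/13)² = 30360100/169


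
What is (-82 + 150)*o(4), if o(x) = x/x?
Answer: 68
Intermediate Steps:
o(x) = 1
(-82 + 150)*o(4) = (-82 + 150)*1 = 68*1 = 68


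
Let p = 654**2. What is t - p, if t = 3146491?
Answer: 2718775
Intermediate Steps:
p = 427716
t - p = 3146491 - 1*427716 = 3146491 - 427716 = 2718775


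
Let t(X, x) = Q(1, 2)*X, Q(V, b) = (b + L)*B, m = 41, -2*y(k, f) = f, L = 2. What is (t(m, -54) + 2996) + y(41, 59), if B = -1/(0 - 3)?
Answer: 18127/6 ≈ 3021.2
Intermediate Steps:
y(k, f) = -f/2
B = ⅓ (B = -1/(-3) = -⅓*(-1) = ⅓ ≈ 0.33333)
Q(V, b) = ⅔ + b/3 (Q(V, b) = (b + 2)*(⅓) = (2 + b)*(⅓) = ⅔ + b/3)
t(X, x) = 4*X/3 (t(X, x) = (⅔ + (⅓)*2)*X = (⅔ + ⅔)*X = 4*X/3)
(t(m, -54) + 2996) + y(41, 59) = ((4/3)*41 + 2996) - ½*59 = (164/3 + 2996) - 59/2 = 9152/3 - 59/2 = 18127/6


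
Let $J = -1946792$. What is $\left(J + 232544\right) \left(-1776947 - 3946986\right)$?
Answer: $9812240697384$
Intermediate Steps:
$\left(J + 232544\right) \left(-1776947 - 3946986\right) = \left(-1946792 + 232544\right) \left(-1776947 - 3946986\right) = \left(-1714248\right) \left(-5723933\right) = 9812240697384$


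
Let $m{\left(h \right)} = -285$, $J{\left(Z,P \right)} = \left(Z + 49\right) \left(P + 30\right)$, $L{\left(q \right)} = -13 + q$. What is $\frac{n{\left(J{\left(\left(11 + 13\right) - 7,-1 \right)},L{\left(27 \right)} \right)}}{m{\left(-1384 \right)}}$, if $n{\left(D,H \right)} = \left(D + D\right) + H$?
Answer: $- \frac{3842}{285} \approx -13.481$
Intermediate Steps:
$J{\left(Z,P \right)} = \left(30 + P\right) \left(49 + Z\right)$ ($J{\left(Z,P \right)} = \left(49 + Z\right) \left(30 + P\right) = \left(30 + P\right) \left(49 + Z\right)$)
$n{\left(D,H \right)} = H + 2 D$ ($n{\left(D,H \right)} = 2 D + H = H + 2 D$)
$\frac{n{\left(J{\left(\left(11 + 13\right) - 7,-1 \right)},L{\left(27 \right)} \right)}}{m{\left(-1384 \right)}} = \frac{\left(-13 + 27\right) + 2 \left(1470 + 30 \left(\left(11 + 13\right) - 7\right) + 49 \left(-1\right) - \left(\left(11 + 13\right) - 7\right)\right)}{-285} = \left(14 + 2 \left(1470 + 30 \left(24 - 7\right) - 49 - \left(24 - 7\right)\right)\right) \left(- \frac{1}{285}\right) = \left(14 + 2 \left(1470 + 30 \cdot 17 - 49 - 17\right)\right) \left(- \frac{1}{285}\right) = \left(14 + 2 \left(1470 + 510 - 49 - 17\right)\right) \left(- \frac{1}{285}\right) = \left(14 + 2 \cdot 1914\right) \left(- \frac{1}{285}\right) = \left(14 + 3828\right) \left(- \frac{1}{285}\right) = 3842 \left(- \frac{1}{285}\right) = - \frac{3842}{285}$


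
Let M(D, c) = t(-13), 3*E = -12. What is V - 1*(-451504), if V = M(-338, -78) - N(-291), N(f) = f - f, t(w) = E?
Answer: 451500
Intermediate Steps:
E = -4 (E = (⅓)*(-12) = -4)
t(w) = -4
M(D, c) = -4
N(f) = 0
V = -4 (V = -4 - 1*0 = -4 + 0 = -4)
V - 1*(-451504) = -4 - 1*(-451504) = -4 + 451504 = 451500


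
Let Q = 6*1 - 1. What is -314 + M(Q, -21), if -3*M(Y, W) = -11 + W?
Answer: -910/3 ≈ -303.33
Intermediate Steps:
Q = 5 (Q = 6 - 1 = 5)
M(Y, W) = 11/3 - W/3 (M(Y, W) = -(-11 + W)/3 = 11/3 - W/3)
-314 + M(Q, -21) = -314 + (11/3 - ⅓*(-21)) = -314 + (11/3 + 7) = -314 + 32/3 = -910/3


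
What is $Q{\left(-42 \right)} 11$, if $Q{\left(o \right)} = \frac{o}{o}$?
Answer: $11$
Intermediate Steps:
$Q{\left(o \right)} = 1$
$Q{\left(-42 \right)} 11 = 1 \cdot 11 = 11$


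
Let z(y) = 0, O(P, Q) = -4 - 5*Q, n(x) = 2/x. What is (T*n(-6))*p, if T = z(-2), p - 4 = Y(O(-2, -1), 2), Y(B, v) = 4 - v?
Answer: 0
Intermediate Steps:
p = 6 (p = 4 + (4 - 1*2) = 4 + (4 - 2) = 4 + 2 = 6)
T = 0
(T*n(-6))*p = (0*(2/(-6)))*6 = (0*(2*(-⅙)))*6 = (0*(-⅓))*6 = 0*6 = 0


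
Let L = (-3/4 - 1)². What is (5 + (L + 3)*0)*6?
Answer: 30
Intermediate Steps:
L = 49/16 (L = (-3*¼ - 1)² = (-¾ - 1)² = (-7/4)² = 49/16 ≈ 3.0625)
(5 + (L + 3)*0)*6 = (5 + (49/16 + 3)*0)*6 = (5 + (97/16)*0)*6 = (5 + 0)*6 = 5*6 = 30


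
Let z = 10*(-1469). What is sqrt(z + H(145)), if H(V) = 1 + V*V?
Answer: 24*sqrt(11) ≈ 79.599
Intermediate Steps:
z = -14690
H(V) = 1 + V**2
sqrt(z + H(145)) = sqrt(-14690 + (1 + 145**2)) = sqrt(-14690 + (1 + 21025)) = sqrt(-14690 + 21026) = sqrt(6336) = 24*sqrt(11)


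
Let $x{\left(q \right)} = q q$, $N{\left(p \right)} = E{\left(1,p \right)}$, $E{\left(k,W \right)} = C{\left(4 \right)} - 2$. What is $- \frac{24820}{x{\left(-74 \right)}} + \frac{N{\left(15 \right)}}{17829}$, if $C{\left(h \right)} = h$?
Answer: $- \frac{110626207}{24407901} \approx -4.5324$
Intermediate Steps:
$E{\left(k,W \right)} = 2$ ($E{\left(k,W \right)} = 4 - 2 = 2$)
$N{\left(p \right)} = 2$
$x{\left(q \right)} = q^{2}$
$- \frac{24820}{x{\left(-74 \right)}} + \frac{N{\left(15 \right)}}{17829} = - \frac{24820}{\left(-74\right)^{2}} + \frac{2}{17829} = - \frac{24820}{5476} + 2 \cdot \frac{1}{17829} = \left(-24820\right) \frac{1}{5476} + \frac{2}{17829} = - \frac{6205}{1369} + \frac{2}{17829} = - \frac{110626207}{24407901}$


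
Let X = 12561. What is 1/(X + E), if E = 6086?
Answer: 1/18647 ≈ 5.3628e-5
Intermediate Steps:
1/(X + E) = 1/(12561 + 6086) = 1/18647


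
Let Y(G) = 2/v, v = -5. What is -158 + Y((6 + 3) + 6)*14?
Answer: -818/5 ≈ -163.60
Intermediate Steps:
Y(G) = -⅖ (Y(G) = 2/(-5) = 2*(-⅕) = -⅖)
-158 + Y((6 + 3) + 6)*14 = -158 - ⅖*14 = -158 - 28/5 = -818/5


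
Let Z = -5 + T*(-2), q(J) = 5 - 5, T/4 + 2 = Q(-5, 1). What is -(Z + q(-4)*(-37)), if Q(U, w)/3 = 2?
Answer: 37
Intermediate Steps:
Q(U, w) = 6 (Q(U, w) = 3*2 = 6)
T = 16 (T = -8 + 4*6 = -8 + 24 = 16)
q(J) = 0
Z = -37 (Z = -5 + 16*(-2) = -5 - 32 = -37)
-(Z + q(-4)*(-37)) = -(-37 + 0*(-37)) = -(-37 + 0) = -1*(-37) = 37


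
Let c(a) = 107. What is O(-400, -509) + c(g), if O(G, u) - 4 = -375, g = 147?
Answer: -264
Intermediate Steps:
O(G, u) = -371 (O(G, u) = 4 - 375 = -371)
O(-400, -509) + c(g) = -371 + 107 = -264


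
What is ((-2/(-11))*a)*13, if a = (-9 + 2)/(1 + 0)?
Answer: -182/11 ≈ -16.545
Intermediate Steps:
a = -7 (a = -7/1 = -7*1 = -7)
((-2/(-11))*a)*13 = (-2/(-11)*(-7))*13 = (-2*(-1/11)*(-7))*13 = ((2/11)*(-7))*13 = -14/11*13 = -182/11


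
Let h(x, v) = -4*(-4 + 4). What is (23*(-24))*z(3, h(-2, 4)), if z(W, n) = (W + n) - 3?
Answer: 0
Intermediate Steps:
h(x, v) = 0 (h(x, v) = -4*0 = 0)
z(W, n) = -3 + W + n
(23*(-24))*z(3, h(-2, 4)) = (23*(-24))*(-3 + 3 + 0) = -552*0 = 0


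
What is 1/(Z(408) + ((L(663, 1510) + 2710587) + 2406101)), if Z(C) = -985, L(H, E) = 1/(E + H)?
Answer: 2173/11116422620 ≈ 1.9548e-7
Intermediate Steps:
1/(Z(408) + ((L(663, 1510) + 2710587) + 2406101)) = 1/(-985 + ((1/(1510 + 663) + 2710587) + 2406101)) = 1/(-985 + ((1/2173 + 2710587) + 2406101)) = 1/(-985 + (5890105552/2173 + 2406101)) = 1/(-985 + 11118563025/2173) = 1/(11116422620/2173) = 2173/11116422620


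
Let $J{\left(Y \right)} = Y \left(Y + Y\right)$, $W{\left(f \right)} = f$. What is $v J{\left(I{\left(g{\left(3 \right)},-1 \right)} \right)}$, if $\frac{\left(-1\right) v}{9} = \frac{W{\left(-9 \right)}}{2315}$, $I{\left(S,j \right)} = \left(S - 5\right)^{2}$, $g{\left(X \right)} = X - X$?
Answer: $\frac{20250}{463} \approx 43.737$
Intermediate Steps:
$g{\left(X \right)} = 0$
$I{\left(S,j \right)} = \left(-5 + S\right)^{2}$
$v = \frac{81}{2315}$ ($v = - 9 \left(- \frac{9}{2315}\right) = - 9 \left(\left(-9\right) \frac{1}{2315}\right) = \left(-9\right) \left(- \frac{9}{2315}\right) = \frac{81}{2315} \approx 0.034989$)
$J{\left(Y \right)} = 2 Y^{2}$ ($J{\left(Y \right)} = Y 2 Y = 2 Y^{2}$)
$v J{\left(I{\left(g{\left(3 \right)},-1 \right)} \right)} = \frac{81 \cdot 2 \left(\left(-5 + 0\right)^{2}\right)^{2}}{2315} = \frac{81 \cdot 2 \left(\left(-5\right)^{2}\right)^{2}}{2315} = \frac{81 \cdot 2 \cdot 25^{2}}{2315} = \frac{81 \cdot 2 \cdot 625}{2315} = \frac{81}{2315} \cdot 1250 = \frac{20250}{463}$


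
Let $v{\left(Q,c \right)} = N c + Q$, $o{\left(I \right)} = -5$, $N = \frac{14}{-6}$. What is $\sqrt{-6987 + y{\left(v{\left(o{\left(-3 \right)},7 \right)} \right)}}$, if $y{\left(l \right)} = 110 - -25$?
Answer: $2 i \sqrt{1713} \approx 82.777 i$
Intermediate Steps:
$N = - \frac{7}{3}$ ($N = 14 \left(- \frac{1}{6}\right) = - \frac{7}{3} \approx -2.3333$)
$v{\left(Q,c \right)} = Q - \frac{7 c}{3}$ ($v{\left(Q,c \right)} = - \frac{7 c}{3} + Q = Q - \frac{7 c}{3}$)
$y{\left(l \right)} = 135$ ($y{\left(l \right)} = 110 + 25 = 135$)
$\sqrt{-6987 + y{\left(v{\left(o{\left(-3 \right)},7 \right)} \right)}} = \sqrt{-6987 + 135} = \sqrt{-6852} = 2 i \sqrt{1713}$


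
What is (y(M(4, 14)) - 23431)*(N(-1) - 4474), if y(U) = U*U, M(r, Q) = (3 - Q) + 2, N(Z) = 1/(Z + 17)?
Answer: 835731525/8 ≈ 1.0447e+8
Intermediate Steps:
N(Z) = 1/(17 + Z)
M(r, Q) = 5 - Q
y(U) = U²
(y(M(4, 14)) - 23431)*(N(-1) - 4474) = ((5 - 1*14)² - 23431)*(1/(17 - 1) - 4474) = ((5 - 14)² - 23431)*(1/16 - 4474) = ((-9)² - 23431)*(1/16 - 4474) = (81 - 23431)*(-71583/16) = -23350*(-71583/16) = 835731525/8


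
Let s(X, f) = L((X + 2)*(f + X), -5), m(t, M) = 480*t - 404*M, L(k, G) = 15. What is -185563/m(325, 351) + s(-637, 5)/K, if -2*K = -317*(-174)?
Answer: -243707377/18643404 ≈ -13.072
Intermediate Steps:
K = -27579 (K = -(-317)*(-174)/2 = -½*55158 = -27579)
m(t, M) = -404*M + 480*t
s(X, f) = 15
-185563/m(325, 351) + s(-637, 5)/K = -185563/(-404*351 + 480*325) + 15/(-27579) = -185563/(-141804 + 156000) + 15*(-1/27579) = -185563/14196 - 5/9193 = -185563*1/14196 - 5/9193 = -26509/2028 - 5/9193 = -243707377/18643404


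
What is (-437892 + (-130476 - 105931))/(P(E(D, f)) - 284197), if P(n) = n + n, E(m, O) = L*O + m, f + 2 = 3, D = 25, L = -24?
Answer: 674299/284195 ≈ 2.3727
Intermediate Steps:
f = 1 (f = -2 + 3 = 1)
E(m, O) = m - 24*O (E(m, O) = -24*O + m = m - 24*O)
P(n) = 2*n
(-437892 + (-130476 - 105931))/(P(E(D, f)) - 284197) = (-437892 + (-130476 - 105931))/(2*(25 - 24*1) - 284197) = (-437892 - 236407)/(2*(25 - 24) - 284197) = -674299/(2*1 - 284197) = -674299/(2 - 284197) = -674299/(-284195) = -674299*(-1/284195) = 674299/284195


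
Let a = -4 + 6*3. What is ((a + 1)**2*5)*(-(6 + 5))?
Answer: -12375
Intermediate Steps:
a = 14 (a = -4 + 18 = 14)
((a + 1)**2*5)*(-(6 + 5)) = ((14 + 1)**2*5)*(-(6 + 5)) = (15**2*5)*(-1*11) = (225*5)*(-11) = 1125*(-11) = -12375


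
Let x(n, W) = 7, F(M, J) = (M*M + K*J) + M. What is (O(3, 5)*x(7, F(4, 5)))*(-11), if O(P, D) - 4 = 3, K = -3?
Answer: -539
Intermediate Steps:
O(P, D) = 7 (O(P, D) = 4 + 3 = 7)
F(M, J) = M + M² - 3*J (F(M, J) = (M*M - 3*J) + M = (M² - 3*J) + M = M + M² - 3*J)
(O(3, 5)*x(7, F(4, 5)))*(-11) = (7*7)*(-11) = 49*(-11) = -539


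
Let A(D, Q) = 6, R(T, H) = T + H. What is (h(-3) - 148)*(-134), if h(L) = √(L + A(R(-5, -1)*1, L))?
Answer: 19832 - 134*√3 ≈ 19600.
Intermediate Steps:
R(T, H) = H + T
h(L) = √(6 + L) (h(L) = √(L + 6) = √(6 + L))
(h(-3) - 148)*(-134) = (√(6 - 3) - 148)*(-134) = (√3 - 148)*(-134) = (-148 + √3)*(-134) = 19832 - 134*√3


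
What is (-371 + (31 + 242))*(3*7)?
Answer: -2058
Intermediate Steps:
(-371 + (31 + 242))*(3*7) = (-371 + 273)*21 = -98*21 = -2058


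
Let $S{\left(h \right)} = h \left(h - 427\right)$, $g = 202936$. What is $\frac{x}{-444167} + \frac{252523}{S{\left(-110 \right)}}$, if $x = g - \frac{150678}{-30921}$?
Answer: $\frac{93863662016657}{24584017174530} \approx 3.8181$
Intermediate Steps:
$x = \frac{190155598}{937}$ ($x = 202936 - \frac{150678}{-30921} = 202936 - 150678 \left(- \frac{1}{30921}\right) = 202936 - - \frac{4566}{937} = 202936 + \frac{4566}{937} = \frac{190155598}{937} \approx 2.0294 \cdot 10^{5}$)
$S{\left(h \right)} = h \left(-427 + h\right)$
$\frac{x}{-444167} + \frac{252523}{S{\left(-110 \right)}} = \frac{190155598}{937 \left(-444167\right)} + \frac{252523}{\left(-110\right) \left(-427 - 110\right)} = \frac{190155598}{937} \left(- \frac{1}{444167}\right) + \frac{252523}{\left(-110\right) \left(-537\right)} = - \frac{190155598}{416184479} + \frac{252523}{59070} = \frac{93863662016657}{24584017174530}$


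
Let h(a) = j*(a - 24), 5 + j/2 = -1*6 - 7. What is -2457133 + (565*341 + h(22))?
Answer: -2264396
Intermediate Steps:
j = -36 (j = -10 + 2*(-1*6 - 7) = -10 + 2*(-6 - 7) = -10 + 2*(-13) = -10 - 26 = -36)
h(a) = 864 - 36*a (h(a) = -36*(a - 24) = -36*(-24 + a) = 864 - 36*a)
-2457133 + (565*341 + h(22)) = -2457133 + (565*341 + (864 - 36*22)) = -2457133 + (192665 + (864 - 792)) = -2457133 + (192665 + 72) = -2457133 + 192737 = -2264396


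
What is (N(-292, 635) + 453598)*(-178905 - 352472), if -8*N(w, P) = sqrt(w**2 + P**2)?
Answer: -241031544446 + 531377*sqrt(488489)/8 ≈ -2.4099e+11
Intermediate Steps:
N(w, P) = -sqrt(P**2 + w**2)/8 (N(w, P) = -sqrt(w**2 + P**2)/8 = -sqrt(P**2 + w**2)/8)
(N(-292, 635) + 453598)*(-178905 - 352472) = (-sqrt(635**2 + (-292)**2)/8 + 453598)*(-178905 - 352472) = (-sqrt(403225 + 85264)/8 + 453598)*(-531377) = (-sqrt(488489)/8 + 453598)*(-531377) = (453598 - sqrt(488489)/8)*(-531377) = -241031544446 + 531377*sqrt(488489)/8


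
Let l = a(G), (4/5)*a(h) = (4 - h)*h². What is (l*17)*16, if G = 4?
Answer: 0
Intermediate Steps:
a(h) = 5*h²*(4 - h)/4 (a(h) = 5*((4 - h)*h²)/4 = 5*(h²*(4 - h))/4 = 5*h²*(4 - h)/4)
l = 0 (l = (5/4)*4²*(4 - 1*4) = (5/4)*16*(4 - 4) = (5/4)*16*0 = 0)
(l*17)*16 = (0*17)*16 = 0*16 = 0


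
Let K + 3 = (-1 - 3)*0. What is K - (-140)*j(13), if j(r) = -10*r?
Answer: -18203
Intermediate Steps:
j(r) = -10*r
K = -3 (K = -3 + (-1 - 3)*0 = -3 - 4*0 = -3 + 0 = -3)
K - (-140)*j(13) = -3 - (-140)*(-10*13) = -3 - (-140)*(-130) = -3 - 140*130 = -3 - 18200 = -18203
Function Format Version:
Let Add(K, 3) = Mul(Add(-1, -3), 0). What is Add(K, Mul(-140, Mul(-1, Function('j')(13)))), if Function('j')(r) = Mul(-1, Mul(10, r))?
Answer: -18203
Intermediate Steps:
Function('j')(r) = Mul(-10, r)
K = -3 (K = Add(-3, Mul(Add(-1, -3), 0)) = Add(-3, Mul(-4, 0)) = Add(-3, 0) = -3)
Add(K, Mul(-140, Mul(-1, Function('j')(13)))) = Add(-3, Mul(-140, Mul(-1, Mul(-10, 13)))) = Add(-3, Mul(-140, Mul(-1, -130))) = Add(-3, Mul(-140, 130)) = Add(-3, -18200) = -18203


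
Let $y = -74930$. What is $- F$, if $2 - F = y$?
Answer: $-74932$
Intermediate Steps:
$F = 74932$ ($F = 2 - -74930 = 2 + 74930 = 74932$)
$- F = \left(-1\right) 74932 = -74932$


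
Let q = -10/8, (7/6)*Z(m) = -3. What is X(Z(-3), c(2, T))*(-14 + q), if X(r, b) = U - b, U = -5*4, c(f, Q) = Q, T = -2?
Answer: 549/2 ≈ 274.50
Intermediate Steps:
Z(m) = -18/7 (Z(m) = (6/7)*(-3) = -18/7)
U = -20
q = -5/4 (q = -10*1/8 = -5/4 ≈ -1.2500)
X(r, b) = -20 - b
X(Z(-3), c(2, T))*(-14 + q) = (-20 - 1*(-2))*(-14 - 5/4) = (-20 + 2)*(-61/4) = -18*(-61/4) = 549/2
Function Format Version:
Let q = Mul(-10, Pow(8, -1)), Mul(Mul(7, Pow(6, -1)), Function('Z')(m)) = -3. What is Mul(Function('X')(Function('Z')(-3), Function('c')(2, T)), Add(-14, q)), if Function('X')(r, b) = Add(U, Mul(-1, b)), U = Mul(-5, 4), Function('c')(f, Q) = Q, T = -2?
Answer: Rational(549, 2) ≈ 274.50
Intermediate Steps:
Function('Z')(m) = Rational(-18, 7) (Function('Z')(m) = Mul(Rational(6, 7), -3) = Rational(-18, 7))
U = -20
q = Rational(-5, 4) (q = Mul(-10, Rational(1, 8)) = Rational(-5, 4) ≈ -1.2500)
Function('X')(r, b) = Add(-20, Mul(-1, b))
Mul(Function('X')(Function('Z')(-3), Function('c')(2, T)), Add(-14, q)) = Mul(Add(-20, Mul(-1, -2)), Add(-14, Rational(-5, 4))) = Mul(Add(-20, 2), Rational(-61, 4)) = Mul(-18, Rational(-61, 4)) = Rational(549, 2)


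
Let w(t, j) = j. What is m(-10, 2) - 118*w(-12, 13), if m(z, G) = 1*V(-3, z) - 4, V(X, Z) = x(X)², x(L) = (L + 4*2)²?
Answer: -913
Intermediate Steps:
x(L) = (8 + L)² (x(L) = (L + 8)² = (8 + L)²)
V(X, Z) = (8 + X)⁴ (V(X, Z) = ((8 + X)²)² = (8 + X)⁴)
m(z, G) = 621 (m(z, G) = 1*(8 - 3)⁴ - 4 = 1*5⁴ - 4 = 1*625 - 4 = 625 - 4 = 621)
m(-10, 2) - 118*w(-12, 13) = 621 - 118*13 = 621 - 1534 = -913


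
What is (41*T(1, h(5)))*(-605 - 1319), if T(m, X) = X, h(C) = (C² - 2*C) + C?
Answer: -1577680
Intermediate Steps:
h(C) = C² - C
(41*T(1, h(5)))*(-605 - 1319) = (41*(5*(-1 + 5)))*(-605 - 1319) = (41*(5*4))*(-1924) = (41*20)*(-1924) = 820*(-1924) = -1577680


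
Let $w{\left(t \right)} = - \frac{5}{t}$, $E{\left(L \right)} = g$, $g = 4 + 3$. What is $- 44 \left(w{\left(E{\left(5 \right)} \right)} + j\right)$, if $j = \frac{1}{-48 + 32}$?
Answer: $\frac{957}{28} \approx 34.179$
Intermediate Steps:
$g = 7$
$E{\left(L \right)} = 7$
$j = - \frac{1}{16}$ ($j = \frac{1}{-16} = - \frac{1}{16} \approx -0.0625$)
$- 44 \left(w{\left(E{\left(5 \right)} \right)} + j\right) = - 44 \left(- \frac{5}{7} - \frac{1}{16}\right) = \left(-44\right) \left(- \frac{87}{112}\right) = \frac{957}{28}$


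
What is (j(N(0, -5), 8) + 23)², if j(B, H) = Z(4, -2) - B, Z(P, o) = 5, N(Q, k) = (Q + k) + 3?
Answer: 900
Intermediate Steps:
N(Q, k) = 3 + Q + k
j(B, H) = 5 - B
(j(N(0, -5), 8) + 23)² = ((5 - (3 + 0 - 5)) + 23)² = ((5 - 1*(-2)) + 23)² = ((5 + 2) + 23)² = (7 + 23)² = 30² = 900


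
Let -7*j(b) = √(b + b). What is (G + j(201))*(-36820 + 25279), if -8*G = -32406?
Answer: -186998823/4 + 11541*√402/7 ≈ -4.6717e+7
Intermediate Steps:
j(b) = -√2*√b/7 (j(b) = -√(b + b)/7 = -√2*√b/7)
G = 16203/4 (G = -⅛*(-32406) = 16203/4 ≈ 4050.8)
(G + j(201))*(-36820 + 25279) = (16203/4 - √2*√201/7)*(-36820 + 25279) = (16203/4 - √402/7)*(-11541) = -186998823/4 + 11541*√402/7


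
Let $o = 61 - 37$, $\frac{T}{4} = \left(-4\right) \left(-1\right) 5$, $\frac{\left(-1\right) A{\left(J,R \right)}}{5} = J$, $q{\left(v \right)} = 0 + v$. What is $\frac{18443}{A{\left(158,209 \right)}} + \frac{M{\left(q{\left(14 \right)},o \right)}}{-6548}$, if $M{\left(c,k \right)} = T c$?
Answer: $- \frac{30412391}{1293230} \approx -23.517$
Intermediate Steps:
$q{\left(v \right)} = v$
$A{\left(J,R \right)} = - 5 J$
$T = 80$ ($T = 4 \left(-4\right) \left(-1\right) 5 = 4 \cdot 4 \cdot 5 = 4 \cdot 20 = 80$)
$o = 24$
$M{\left(c,k \right)} = 80 c$
$\frac{18443}{A{\left(158,209 \right)}} + \frac{M{\left(q{\left(14 \right)},o \right)}}{-6548} = \frac{18443}{\left(-5\right) 158} + \frac{80 \cdot 14}{-6548} = \frac{18443}{-790} + 1120 \left(- \frac{1}{6548}\right) = 18443 \left(- \frac{1}{790}\right) - \frac{280}{1637} = - \frac{18443}{790} - \frac{280}{1637} = - \frac{30412391}{1293230}$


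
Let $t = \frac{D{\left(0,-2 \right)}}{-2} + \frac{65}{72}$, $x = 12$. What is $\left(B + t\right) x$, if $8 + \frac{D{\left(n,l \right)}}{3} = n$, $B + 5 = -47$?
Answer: $- \frac{2815}{6} \approx -469.17$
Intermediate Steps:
$B = -52$ ($B = -5 - 47 = -52$)
$D{\left(n,l \right)} = -24 + 3 n$
$t = \frac{929}{72}$ ($t = \frac{-24 + 3 \cdot 0}{-2} + \frac{65}{72} = \left(-24 + 0\right) \left(- \frac{1}{2}\right) + 65 \cdot \frac{1}{72} = \left(-24\right) \left(- \frac{1}{2}\right) + \frac{65}{72} = 12 + \frac{65}{72} = \frac{929}{72} \approx 12.903$)
$\left(B + t\right) x = \left(-52 + \frac{929}{72}\right) 12 = \left(- \frac{2815}{72}\right) 12 = - \frac{2815}{6}$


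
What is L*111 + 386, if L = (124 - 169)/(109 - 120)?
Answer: 9241/11 ≈ 840.09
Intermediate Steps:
L = 45/11 (L = -45/(-11) = -45*(-1/11) = 45/11 ≈ 4.0909)
L*111 + 386 = (45/11)*111 + 386 = 4995/11 + 386 = 9241/11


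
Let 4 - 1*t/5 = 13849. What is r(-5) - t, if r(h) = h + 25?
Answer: 69245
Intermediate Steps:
r(h) = 25 + h
t = -69225 (t = 20 - 5*13849 = 20 - 69245 = -69225)
r(-5) - t = (25 - 5) - 1*(-69225) = 20 + 69225 = 69245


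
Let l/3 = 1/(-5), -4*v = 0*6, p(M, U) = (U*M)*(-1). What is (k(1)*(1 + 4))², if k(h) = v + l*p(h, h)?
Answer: 9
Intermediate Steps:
p(M, U) = -M*U (p(M, U) = (M*U)*(-1) = -M*U)
v = 0 (v = -0*6 = -¼*0 = 0)
l = -⅗ (l = 3/(-5) = 3*(-⅕) = -⅗ ≈ -0.60000)
k(h) = 3*h²/5 (k(h) = 0 - (-3)*h*h/5 = 0 - (-3)*h²/5 = 0 + 3*h²/5 = 3*h²/5)
(k(1)*(1 + 4))² = (((⅗)*1²)*(1 + 4))² = (((⅗)*1)*5)² = ((⅗)*5)² = 3² = 9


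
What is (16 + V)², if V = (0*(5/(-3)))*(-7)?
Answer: 256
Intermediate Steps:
V = 0 (V = (0*(5*(-⅓)))*(-7) = (0*(-5/3))*(-7) = 0*(-7) = 0)
(16 + V)² = (16 + 0)² = 16² = 256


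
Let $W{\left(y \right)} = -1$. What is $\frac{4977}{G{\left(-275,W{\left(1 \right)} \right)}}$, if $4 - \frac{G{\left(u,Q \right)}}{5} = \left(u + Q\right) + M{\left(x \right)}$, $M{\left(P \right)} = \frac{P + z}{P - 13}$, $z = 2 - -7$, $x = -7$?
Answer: $\frac{9954}{2801} \approx 3.5537$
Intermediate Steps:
$z = 9$ ($z = 2 + 7 = 9$)
$M{\left(P \right)} = \frac{9 + P}{-13 + P}$ ($M{\left(P \right)} = \frac{P + 9}{P - 13} = \frac{9 + P}{-13 + P}$)
$G{\left(u,Q \right)} = \frac{41}{2} - 5 Q - 5 u$ ($G{\left(u,Q \right)} = 20 - 5 \left(\left(u + Q\right) + \frac{9 - 7}{-13 - 7}\right) = 20 - 5 \left(\left(Q + u\right) + \frac{1}{-20} \cdot 2\right) = 20 - 5 \left(\left(Q + u\right) - \frac{1}{10}\right) = 20 - 5 \left(- \frac{1}{10} + Q + u\right) = 20 - \left(- \frac{1}{2} + 5 Q + 5 u\right) = \frac{41}{2} - 5 Q - 5 u$)
$\frac{4977}{G{\left(-275,W{\left(1 \right)} \right)}} = \frac{4977}{\frac{41}{2} - -5 - -1375} = \frac{4977}{\frac{41}{2} + 5 + 1375} = \frac{4977}{\frac{2801}{2}} = 4977 \cdot \frac{2}{2801} = \frac{9954}{2801}$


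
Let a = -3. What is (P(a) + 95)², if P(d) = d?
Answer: 8464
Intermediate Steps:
(P(a) + 95)² = (-3 + 95)² = 92² = 8464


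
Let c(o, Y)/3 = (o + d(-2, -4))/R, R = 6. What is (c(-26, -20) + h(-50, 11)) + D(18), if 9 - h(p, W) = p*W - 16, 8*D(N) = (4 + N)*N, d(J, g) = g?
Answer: 1219/2 ≈ 609.50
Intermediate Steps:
D(N) = N*(4 + N)/8 (D(N) = ((4 + N)*N)/8 = (N*(4 + N))/8 = N*(4 + N)/8)
h(p, W) = 25 - W*p (h(p, W) = 9 - (p*W - 16) = 9 - (W*p - 16) = 9 - (-16 + W*p) = 9 + (16 - W*p) = 25 - W*p)
c(o, Y) = -2 + o/2 (c(o, Y) = 3*((o - 4)/6) = 3*((-4 + o)*(1/6)) = 3*(-2/3 + o/6) = -2 + o/2)
(c(-26, -20) + h(-50, 11)) + D(18) = ((-2 + (1/2)*(-26)) + (25 - 1*11*(-50))) + (1/8)*18*(4 + 18) = ((-2 - 13) + (25 + 550)) + (1/8)*18*22 = (-15 + 575) + 99/2 = 560 + 99/2 = 1219/2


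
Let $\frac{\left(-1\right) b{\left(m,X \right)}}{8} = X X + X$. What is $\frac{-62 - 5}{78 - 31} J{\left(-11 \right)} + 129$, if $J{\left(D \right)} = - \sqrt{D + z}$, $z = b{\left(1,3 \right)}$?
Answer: $129 + \frac{67 i \sqrt{107}}{47} \approx 129.0 + 14.746 i$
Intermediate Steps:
$b{\left(m,X \right)} = - 8 X - 8 X^{2}$ ($b{\left(m,X \right)} = - 8 \left(X X + X\right) = - 8 \left(X^{2} + X\right) = - 8 \left(X + X^{2}\right) = - 8 X - 8 X^{2}$)
$z = -96$ ($z = \left(-8\right) 3 \left(1 + 3\right) = \left(-8\right) 3 \cdot 4 = -96$)
$J{\left(D \right)} = - \sqrt{-96 + D}$ ($J{\left(D \right)} = - \sqrt{D - 96} = - \sqrt{-96 + D}$)
$\frac{-62 - 5}{78 - 31} J{\left(-11 \right)} + 129 = \frac{-62 - 5}{78 - 31} \left(- \sqrt{-96 - 11}\right) + 129 = - \frac{67}{47} \left(- \sqrt{-107}\right) + 129 = \left(-67\right) \frac{1}{47} \left(- i \sqrt{107}\right) + 129 = - \frac{67 \left(- i \sqrt{107}\right)}{47} + 129 = \frac{67 i \sqrt{107}}{47} + 129 = 129 + \frac{67 i \sqrt{107}}{47}$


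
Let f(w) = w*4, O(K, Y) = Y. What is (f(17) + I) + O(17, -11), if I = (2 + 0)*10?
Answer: 77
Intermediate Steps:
f(w) = 4*w
I = 20 (I = 2*10 = 20)
(f(17) + I) + O(17, -11) = (4*17 + 20) - 11 = (68 + 20) - 11 = 88 - 11 = 77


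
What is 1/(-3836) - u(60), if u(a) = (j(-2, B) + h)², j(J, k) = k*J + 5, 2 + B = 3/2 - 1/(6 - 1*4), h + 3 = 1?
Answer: -95901/3836 ≈ -25.000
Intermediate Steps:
h = -2 (h = -3 + 1 = -2)
B = -1 (B = -2 + (3/2 - 1/(6 - 1*4)) = -2 + (3*(½) - 1/(6 - 4)) = -2 + (3/2 - 1/2) = -2 + (3/2 - 1*½) = -2 + (3/2 - ½) = -2 + 1 = -1)
j(J, k) = 5 + J*k (j(J, k) = J*k + 5 = 5 + J*k)
u(a) = 25 (u(a) = ((5 - 2*(-1)) - 2)² = ((5 + 2) - 2)² = (7 - 2)² = 5² = 25)
1/(-3836) - u(60) = 1/(-3836) - 1*25 = -1/3836 - 25 = -95901/3836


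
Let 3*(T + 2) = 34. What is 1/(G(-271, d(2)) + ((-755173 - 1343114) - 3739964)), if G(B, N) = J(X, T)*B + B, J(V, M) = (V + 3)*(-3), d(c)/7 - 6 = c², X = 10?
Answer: -1/5827953 ≈ -1.7159e-7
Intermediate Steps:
T = 28/3 (T = -2 + (⅓)*34 = -2 + 34/3 = 28/3 ≈ 9.3333)
d(c) = 42 + 7*c²
J(V, M) = -9 - 3*V (J(V, M) = (3 + V)*(-3) = -9 - 3*V)
G(B, N) = -38*B (G(B, N) = (-9 - 3*10)*B + B = (-9 - 30)*B + B = -39*B + B = -38*B)
1/(G(-271, d(2)) + ((-755173 - 1343114) - 3739964)) = 1/(-38*(-271) + ((-755173 - 1343114) - 3739964)) = 1/(10298 + (-2098287 - 3739964)) = 1/(10298 - 5838251) = 1/(-5827953) = -1/5827953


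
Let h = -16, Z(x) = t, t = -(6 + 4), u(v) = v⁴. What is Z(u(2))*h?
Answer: 160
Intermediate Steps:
t = -10 (t = -1*10 = -10)
Z(x) = -10
Z(u(2))*h = -10*(-16) = 160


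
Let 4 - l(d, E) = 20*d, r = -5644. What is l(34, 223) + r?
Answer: -6320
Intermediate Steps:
l(d, E) = 4 - 20*d
l(34, 223) + r = (4 - 20*34) - 5644 = (4 - 680) - 5644 = -676 - 5644 = -6320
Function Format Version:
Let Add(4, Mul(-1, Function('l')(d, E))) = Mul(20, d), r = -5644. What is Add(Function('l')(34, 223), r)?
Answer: -6320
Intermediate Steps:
Function('l')(d, E) = Add(4, Mul(-20, d)) (Function('l')(d, E) = Add(4, Mul(-1, Mul(20, d))) = Add(4, Mul(-20, d)))
Add(Function('l')(34, 223), r) = Add(Add(4, Mul(-20, 34)), -5644) = Add(Add(4, -680), -5644) = Add(-676, -5644) = -6320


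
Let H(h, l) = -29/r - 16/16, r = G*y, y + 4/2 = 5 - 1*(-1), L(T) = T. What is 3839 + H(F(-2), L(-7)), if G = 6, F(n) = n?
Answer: 92083/24 ≈ 3836.8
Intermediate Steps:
y = 4 (y = -2 + (5 - 1*(-1)) = -2 + (5 + 1) = -2 + 6 = 4)
r = 24 (r = 6*4 = 24)
H(h, l) = -53/24 (H(h, l) = -29/24 - 16/16 = -29*1/24 - 16*1/16 = -29/24 - 1 = -53/24)
3839 + H(F(-2), L(-7)) = 3839 - 53/24 = 92083/24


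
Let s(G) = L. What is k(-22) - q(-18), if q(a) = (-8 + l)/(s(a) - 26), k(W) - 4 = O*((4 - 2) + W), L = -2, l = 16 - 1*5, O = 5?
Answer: -2685/28 ≈ -95.893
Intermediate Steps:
l = 11 (l = 16 - 5 = 11)
s(G) = -2
k(W) = 14 + 5*W (k(W) = 4 + 5*((4 - 2) + W) = 4 + 5*(2 + W) = 4 + (10 + 5*W) = 14 + 5*W)
q(a) = -3/28 (q(a) = (-8 + 11)/(-2 - 26) = 3/(-28) = 3*(-1/28) = -3/28)
k(-22) - q(-18) = (14 + 5*(-22)) - 1*(-3/28) = (14 - 110) + 3/28 = -96 + 3/28 = -2685/28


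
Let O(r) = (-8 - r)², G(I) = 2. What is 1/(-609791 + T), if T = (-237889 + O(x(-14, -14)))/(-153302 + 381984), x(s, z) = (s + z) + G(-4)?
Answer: -228682/139448463027 ≈ -1.6399e-6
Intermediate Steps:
x(s, z) = 2 + s + z (x(s, z) = (s + z) + 2 = 2 + s + z)
T = -237565/228682 (T = (-237889 + (8 + (2 - 14 - 14))²)/(-153302 + 381984) = (-237889 + (8 - 26)²)/228682 = (-237889 + (-18)²)*(1/228682) = (-237889 + 324)*(1/228682) = -237565*1/228682 = -237565/228682 ≈ -1.0388)
1/(-609791 + T) = 1/(-609791 - 237565/228682) = 1/(-139448463027/228682) = -228682/139448463027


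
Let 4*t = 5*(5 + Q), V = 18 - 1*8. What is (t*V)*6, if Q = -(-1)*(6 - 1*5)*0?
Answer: 375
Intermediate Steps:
V = 10 (V = 18 - 8 = 10)
Q = 0 (Q = -(-1)*(6 - 5)*0 = -(-1)*0 = -1*(-1)*0 = 1*0 = 0)
t = 25/4 (t = (5*(5 + 0))/4 = (5*5)/4 = (¼)*25 = 25/4 ≈ 6.2500)
(t*V)*6 = ((25/4)*10)*6 = (125/2)*6 = 375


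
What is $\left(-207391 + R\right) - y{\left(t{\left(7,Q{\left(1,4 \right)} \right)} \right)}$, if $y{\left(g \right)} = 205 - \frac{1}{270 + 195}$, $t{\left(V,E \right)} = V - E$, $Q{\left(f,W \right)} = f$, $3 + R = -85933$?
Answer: $- \frac{136492379}{465} \approx -2.9353 \cdot 10^{5}$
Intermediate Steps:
$R = -85936$ ($R = -3 - 85933 = -85936$)
$y{\left(g \right)} = \frac{95324}{465}$ ($y{\left(g \right)} = 205 - \frac{1}{465} = \frac{95324}{465}$)
$\left(-207391 + R\right) - y{\left(t{\left(7,Q{\left(1,4 \right)} \right)} \right)} = \left(-207391 - 85936\right) - \frac{95324}{465} = -293327 - \frac{95324}{465} = - \frac{136492379}{465}$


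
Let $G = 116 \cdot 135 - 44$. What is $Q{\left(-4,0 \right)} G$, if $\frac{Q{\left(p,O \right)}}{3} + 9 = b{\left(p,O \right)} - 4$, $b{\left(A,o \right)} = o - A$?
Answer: $-421632$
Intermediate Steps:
$Q{\left(p,O \right)} = -39 - 3 p + 3 O$ ($Q{\left(p,O \right)} = -27 + 3 \left(\left(O - p\right) - 4\right) = -27 + 3 \left(-4 + O - p\right) = -27 - \left(12 - 3 O + 3 p\right) = -39 - 3 p + 3 O$)
$G = 15616$ ($G = 15660 - 44 = 15616$)
$Q{\left(-4,0 \right)} G = \left(-39 - -12 + 3 \cdot 0\right) 15616 = \left(-39 + 12 + 0\right) 15616 = \left(-27\right) 15616 = -421632$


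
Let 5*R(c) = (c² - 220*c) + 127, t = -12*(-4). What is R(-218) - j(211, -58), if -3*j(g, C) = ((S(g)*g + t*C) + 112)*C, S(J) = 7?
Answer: 633383/15 ≈ 42226.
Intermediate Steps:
t = 48
R(c) = 127/5 - 44*c + c²/5 (R(c) = ((c² - 220*c) + 127)/5 = (127 + c² - 220*c)/5 = 127/5 - 44*c + c²/5)
j(g, C) = -C*(112 + 7*g + 48*C)/3 (j(g, C) = -((7*g + 48*C) + 112)*C/3 = -(112 + 7*g + 48*C)*C/3 = -C*(112 + 7*g + 48*C)/3)
R(-218) - j(211, -58) = (127/5 - 44*(-218) + (⅕)*(-218)²) - (-1)*(-58)*(112 + 7*211 + 48*(-58))/3 = (127/5 + 9592 + (⅕)*47524) - (-1)*(-58)*(112 + 1477 - 2784)/3 = (127/5 + 9592 + 47524/5) - (-1)*(-58)*(-1195)/3 = 95611/5 - 1*(-69310/3) = 95611/5 + 69310/3 = 633383/15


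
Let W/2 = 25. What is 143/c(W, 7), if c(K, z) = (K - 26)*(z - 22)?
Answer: -143/360 ≈ -0.39722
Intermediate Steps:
W = 50 (W = 2*25 = 50)
c(K, z) = (-26 + K)*(-22 + z)
143/c(W, 7) = 143/(572 - 26*7 - 22*50 + 50*7) = 143/(572 - 182 - 1100 + 350) = 143/(-360) = 143*(-1/360) = -143/360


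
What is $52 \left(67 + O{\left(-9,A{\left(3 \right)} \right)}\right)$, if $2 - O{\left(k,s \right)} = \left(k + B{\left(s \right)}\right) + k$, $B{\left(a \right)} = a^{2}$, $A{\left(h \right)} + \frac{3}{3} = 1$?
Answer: $4524$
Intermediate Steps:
$A{\left(h \right)} = 0$ ($A{\left(h \right)} = -1 + 1 = 0$)
$O{\left(k,s \right)} = 2 - s^{2} - 2 k$ ($O{\left(k,s \right)} = 2 - \left(\left(k + s^{2}\right) + k\right) = 2 - \left(s^{2} + 2 k\right) = 2 - s^{2} - 2 k$)
$52 \left(67 + O{\left(-9,A{\left(3 \right)} \right)}\right) = 52 \left(67 - -20\right) = 52 \left(67 + \left(2 - 0 + 18\right)\right) = 52 \left(67 + \left(2 + 0 + 18\right)\right) = 52 \left(67 + 20\right) = 52 \cdot 87 = 4524$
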